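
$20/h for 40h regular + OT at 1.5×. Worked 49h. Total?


Regular: 40h × $20 = $800.00
Overtime: 49 - 40 = 9h
OT pay: 9h × $20 × 1.5 = $270.00
Total = $800.00 + $270.00 = $1070.00

$1070.00


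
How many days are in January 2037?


Month: January (month 1)
January has 31 days

31 days


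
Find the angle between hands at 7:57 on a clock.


103.5°

Hour hand = 7×30 + 57×0.5 = 238.5°
Minute hand = 57×6 = 342°
Difference = |238.5 - 342| = 103.5°


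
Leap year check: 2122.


Rules: divisible by 4 AND (not by 100 OR by 400)
2122 ÷ 4 = 530 remainder 2 → not divisible by 4
Not divisible by 4 → not a leap year

No


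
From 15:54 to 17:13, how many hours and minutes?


End time in minutes: 17×60 + 13 = 1033
Start time in minutes: 15×60 + 54 = 954
Difference = 1033 - 954 = 79 minutes
= 1 hours 19 minutes

1h 19m


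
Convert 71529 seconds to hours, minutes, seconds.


19h 52m 9s

Hours: 71529 ÷ 3600 = 19 remainder 3129
Minutes: 3129 ÷ 60 = 52 remainder 9
Seconds: 9


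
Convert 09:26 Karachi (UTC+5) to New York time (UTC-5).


23:26 (previous day)

Time difference = UTC-5 - UTC+5 = -10 hours
New hour = (9 -10) mod 24
= -1 mod 24 = 23
Minutes unchanged → 23:26; -1 < 0 → previous day


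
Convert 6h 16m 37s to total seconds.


Hours: 6 × 3600 = 21600
Minutes: 16 × 60 = 960
Seconds: 37
Total = 21600 + 960 + 37 = 22597

22597 seconds


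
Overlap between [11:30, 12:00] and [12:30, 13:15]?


0 minutes

Meeting A: 690-720 (in minutes from midnight)
Meeting B: 750-795
Overlap start = max(690, 750) = 750
Overlap end = min(720, 795) = 720
Overlap = max(0, 720 - 750) = 0 min


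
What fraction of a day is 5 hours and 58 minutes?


0.2486 (24.86%)

Total minutes: 5×60 + 58 = 358
Day = 24×60 = 1440 minutes
Fraction = 358/1440 ≈ 0.2486
As a percentage: 358/1440 × 100 ≈ 24.86%


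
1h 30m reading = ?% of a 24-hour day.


Time: 90 minutes
Day: 1440 minutes
Percentage = (90/1440) × 100 ≈ 6.3%

6.3%


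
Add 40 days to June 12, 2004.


July 22, 2004

Start: June 12, 2004
Add 40 days
June 12 → July 1: 30 - 12 + 1 = 19 days (40 - 19 = 21 left)
July 1 + 21 = July 22, 2004


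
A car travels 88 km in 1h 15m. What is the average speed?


Distance: 88 km
Time: 1h 15m = 75 min = 75/60 = 5/4 hours
Speed = 88 ÷ (5/4) = 88 × 4 / 5 = 352/5 = 70.4 km/h

70.4 km/h


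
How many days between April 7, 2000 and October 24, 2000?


From April 7, 2000 to October 24, 2000
Rest of April 2000: 30 - 7 = 23
Full months: May 31, June 30, July 31, August 31, September 30
Days into October 2000: 24
Total = 23 + 31 + 30 + 31 + 31 + 30 + 24 = 200 days

200 days


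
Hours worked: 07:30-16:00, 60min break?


7h 30m (450 minutes)

Total time = (16×60+0) - (7×60+30)
= 960 - 450 = 510 min
Minus break: 510 - 60 = 450 min
= 7h 30m


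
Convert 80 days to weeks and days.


Weeks: 80 ÷ 7 = 11 remainder 3

11 weeks 3 days


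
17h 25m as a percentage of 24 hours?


Total minutes: 17×60 + 25 = 1045
Day = 24×60 = 1440 minutes
Fraction = 1045/1440 ≈ 0.7257
As a percentage: 1045/1440 × 100 ≈ 72.57%

0.7257 (72.57%)


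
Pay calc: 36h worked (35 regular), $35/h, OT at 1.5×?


$1277.50

Regular: 35h × $35 = $1225.00
Overtime: 36 - 35 = 1h
OT pay: 1h × $35 × 1.5 = $52.50
Total = $1225.00 + $52.50 = $1277.50


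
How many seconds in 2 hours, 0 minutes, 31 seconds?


Hours: 2 × 3600 = 7200
Minutes: 0 × 60 = 0
Seconds: 31
Total = 7200 + 0 + 31 = 7231

7231 seconds


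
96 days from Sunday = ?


Friday

Start: Sunday (index 6)
(6 + 96) mod 7
= 102 mod 7
= 4
Index 4 → Friday


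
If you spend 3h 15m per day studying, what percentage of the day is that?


Time: 195 minutes
Day: 1440 minutes
Percentage = (195/1440) × 100 ≈ 13.5%

13.5%


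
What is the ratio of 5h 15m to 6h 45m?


7:9 (0.78)

Duration 1: 315 minutes
Duration 2: 405 minutes
Ratio = 315:405
GCD = 45
Simplified = 7:9
As a decimal: 7/9 ≈ 0.78


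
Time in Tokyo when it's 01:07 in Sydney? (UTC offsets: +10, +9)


00:07

Time difference = UTC+9 - UTC+10 = -1 hours
New hour = (1 -1) mod 24
= 0 mod 24 = 0
Minutes unchanged → 00:07


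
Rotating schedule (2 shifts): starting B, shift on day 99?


Shifts: A, B
Start: B (index 1)
Day 99: (1 + 99 - 1) mod 2
= 99 mod 2
= 1
Index 1 → shift B

Shift B


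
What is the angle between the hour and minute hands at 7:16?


Hour hand = 7×30 + 16×0.5 = 218.0°
Minute hand = 16×6 = 96°
Difference = |218.0 - 96| = 122.0°

122.0°


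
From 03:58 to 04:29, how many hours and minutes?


0h 31m

End time in minutes: 4×60 + 29 = 269
Start time in minutes: 3×60 + 58 = 238
Difference = 269 - 238 = 31 minutes
= 0 hours 31 minutes


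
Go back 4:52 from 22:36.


Start: 1356 minutes from midnight
Subtract: 292 minutes
Remaining: 1356 - 292 = 1064
Hours: 17, Minutes: 44

17:44


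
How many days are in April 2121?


30 days

Month: April (month 4)
April has 30 days


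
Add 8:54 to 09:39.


Start: 579 minutes from midnight
Add: 534 minutes
Total: 1113 minutes
Hours: 1113 ÷ 60 = 18 remainder 33

18:33


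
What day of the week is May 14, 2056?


Zeller's congruence:
q=14, m=5, k=56, j=20
h = (14 + ⌊13×6/5⌋ + 56 + ⌊56/4⌋ + ⌊20/4⌋ - 2×20) mod 7
= (14 + 15 + 56 + 14 + 5 - 40) mod 7
= 64 mod 7 = 1
h=1 → Sunday

Sunday


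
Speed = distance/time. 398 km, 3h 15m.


Distance: 398 km
Time: 3h 15m = 195 min = 195/60 = 13/4 hours
Speed = 398 ÷ (13/4) = 398 × 4 / 13 = 1592/13 ≈ 122.5 km/h

122.5 km/h


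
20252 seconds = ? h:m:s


Hours: 20252 ÷ 3600 = 5 remainder 2252
Minutes: 2252 ÷ 60 = 37 remainder 32
Seconds: 32

5h 37m 32s


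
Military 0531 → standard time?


Hour: 5
5 < 12 → AM

5:31 AM


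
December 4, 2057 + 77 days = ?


February 19, 2058

Start: December 4, 2057
Add 77 days
December 4 → January 1: 31 - 4 + 1 = 28 days (77 - 28 = 49 left)
January 1 → February 1: 31 - 1 + 1 = 31 days (49 - 31 = 18 left)
February 1 + 18 = February 19, 2058


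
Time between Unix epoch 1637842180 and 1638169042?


326862 seconds (90.8 hours / 3.78 days)

Difference = 1638169042 - 1637842180 = 326862 seconds
In hours: 326862 / 3600 ≈ 90.8
In days: 326862 / 86400 ≈ 3.78


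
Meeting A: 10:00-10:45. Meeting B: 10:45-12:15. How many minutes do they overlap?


Meeting A: 600-645 (in minutes from midnight)
Meeting B: 645-735
Overlap start = max(600, 645) = 645
Overlap end = min(645, 735) = 645
Overlap = max(0, 645 - 645) = 0 min

0 minutes


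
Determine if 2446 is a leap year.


Rules: divisible by 4 AND (not by 100 OR by 400)
2446 ÷ 4 = 611 remainder 2 → not divisible by 4
Not divisible by 4 → not a leap year

No


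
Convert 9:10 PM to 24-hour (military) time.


21:10

Input: 9:10 PM
PM: 9 + 12 = 21


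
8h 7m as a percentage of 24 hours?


Total minutes: 8×60 + 7 = 487
Day = 24×60 = 1440 minutes
Fraction = 487/1440 ≈ 0.3382
As a percentage: 487/1440 × 100 ≈ 33.82%

0.3382 (33.82%)


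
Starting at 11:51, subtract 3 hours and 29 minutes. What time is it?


Start: 711 minutes from midnight
Subtract: 209 minutes
Remaining: 711 - 209 = 502
Hours: 8, Minutes: 22

08:22


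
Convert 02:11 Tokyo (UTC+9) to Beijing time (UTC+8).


01:11

Time difference = UTC+8 - UTC+9 = -1 hours
New hour = (2 -1) mod 24
= 1 mod 24 = 1
Minutes unchanged → 01:11


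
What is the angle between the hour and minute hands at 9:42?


39.0°

Hour hand = 9×30 + 42×0.5 = 291.0°
Minute hand = 42×6 = 252°
Difference = |291.0 - 252| = 39.0°


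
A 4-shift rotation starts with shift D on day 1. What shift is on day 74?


Shifts: A, B, C, D
Start: D (index 3)
Day 74: (3 + 74 - 1) mod 4
= 76 mod 4
= 0
Index 0 → shift A

Shift A


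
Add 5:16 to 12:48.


Start: 768 minutes from midnight
Add: 316 minutes
Total: 1084 minutes
Hours: 1084 ÷ 60 = 18 remainder 4

18:04


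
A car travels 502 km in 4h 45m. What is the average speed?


105.7 km/h

Distance: 502 km
Time: 4h 45m = 285 min = 285/60 = 19/4 hours
Speed = 502 ÷ (19/4) = 502 × 4 / 19 = 2008/19 ≈ 105.7 km/h


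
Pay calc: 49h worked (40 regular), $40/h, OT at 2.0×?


$2320.00

Regular: 40h × $40 = $1600.00
Overtime: 49 - 40 = 9h
OT pay: 9h × $40 × 2.0 = $720.00
Total = $1600.00 + $720.00 = $2320.00


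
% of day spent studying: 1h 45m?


Time: 105 minutes
Day: 1440 minutes
Percentage = (105/1440) × 100 ≈ 7.3%

7.3%


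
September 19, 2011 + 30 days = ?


Start: September 19, 2011
Add 30 days
September 19 → October 1: 30 - 19 + 1 = 12 days (30 - 12 = 18 left)
October 1 + 18 = October 19, 2011

October 19, 2011


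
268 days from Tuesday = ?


Start: Tuesday (index 1)
(1 + 268) mod 7
= 269 mod 7
= 3
Index 3 → Thursday

Thursday


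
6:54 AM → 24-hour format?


Input: 6:54 AM
AM hour stays: 6

06:54


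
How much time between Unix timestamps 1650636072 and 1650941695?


305623 seconds (84.9 hours / 3.54 days)

Difference = 1650941695 - 1650636072 = 305623 seconds
In hours: 305623 / 3600 ≈ 84.9
In days: 305623 / 86400 ≈ 3.54


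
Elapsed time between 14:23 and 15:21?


End time in minutes: 15×60 + 21 = 921
Start time in minutes: 14×60 + 23 = 863
Difference = 921 - 863 = 58 minutes
= 0 hours 58 minutes

0h 58m


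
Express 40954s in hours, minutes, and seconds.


11h 22m 34s

Hours: 40954 ÷ 3600 = 11 remainder 1354
Minutes: 1354 ÷ 60 = 22 remainder 34
Seconds: 34


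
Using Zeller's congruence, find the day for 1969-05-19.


Zeller's congruence:
q=19, m=5, k=69, j=19
h = (19 + ⌊13×6/5⌋ + 69 + ⌊69/4⌋ + ⌊19/4⌋ - 2×19) mod 7
= (19 + 15 + 69 + 17 + 4 - 38) mod 7
= 86 mod 7 = 2
h=2 → Monday

Monday


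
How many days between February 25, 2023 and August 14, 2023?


From February 25, 2023 to August 14, 2023
Rest of February 2023: 28 - 25 = 3
Full months: March 31, April 30, May 31, June 30, July 31
Days into August 2023: 14
Total = 3 + 31 + 30 + 31 + 30 + 31 + 14 = 170 days

170 days


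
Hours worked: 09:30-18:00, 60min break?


7h 30m (450 minutes)

Total time = (18×60+0) - (9×60+30)
= 1080 - 570 = 510 min
Minus break: 510 - 60 = 450 min
= 7h 30m


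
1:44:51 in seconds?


6291 seconds

Hours: 1 × 3600 = 3600
Minutes: 44 × 60 = 2640
Seconds: 51
Total = 3600 + 2640 + 51 = 6291


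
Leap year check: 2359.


No

Rules: divisible by 4 AND (not by 100 OR by 400)
2359 ÷ 4 = 589 remainder 3 → not divisible by 4
Not divisible by 4 → not a leap year


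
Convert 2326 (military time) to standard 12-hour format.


11:26 PM

Hour: 23
23 - 12 = 11 → PM


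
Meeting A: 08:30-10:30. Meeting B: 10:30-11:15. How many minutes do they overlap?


0 minutes

Meeting A: 510-630 (in minutes from midnight)
Meeting B: 630-675
Overlap start = max(510, 630) = 630
Overlap end = min(630, 675) = 630
Overlap = max(0, 630 - 630) = 0 min


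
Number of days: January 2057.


Month: January (month 1)
January has 31 days

31 days


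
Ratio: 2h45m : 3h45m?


Duration 1: 165 minutes
Duration 2: 225 minutes
Ratio = 165:225
GCD = 15
Simplified = 11:15
As a decimal: 11/15 ≈ 0.73

11:15 (0.73)


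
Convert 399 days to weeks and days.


57 weeks 0 days

Weeks: 399 ÷ 7 = 57 remainder 0


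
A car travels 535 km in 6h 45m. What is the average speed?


79.3 km/h

Distance: 535 km
Time: 6h 45m = 405 min = 405/60 = 27/4 hours
Speed = 535 ÷ (27/4) = 535 × 4 / 27 = 2140/27 ≈ 79.3 km/h


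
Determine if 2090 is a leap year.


No

Rules: divisible by 4 AND (not by 100 OR by 400)
2090 ÷ 4 = 522 remainder 2 → not divisible by 4
Not divisible by 4 → not a leap year


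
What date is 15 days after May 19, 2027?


June 3, 2027

Start: May 19, 2027
Add 15 days
May 19 → June 1: 31 - 19 + 1 = 13 days (15 - 13 = 2 left)
June 1 + 2 = June 3, 2027


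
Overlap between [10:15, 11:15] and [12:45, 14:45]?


0 minutes

Meeting A: 615-675 (in minutes from midnight)
Meeting B: 765-885
Overlap start = max(615, 765) = 765
Overlap end = min(675, 885) = 675
Overlap = max(0, 675 - 765) = 0 min


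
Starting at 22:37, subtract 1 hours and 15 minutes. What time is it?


Start: 1357 minutes from midnight
Subtract: 75 minutes
Remaining: 1357 - 75 = 1282
Hours: 21, Minutes: 22

21:22


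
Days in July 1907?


Month: July (month 7)
July has 31 days

31 days


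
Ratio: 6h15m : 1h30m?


Duration 1: 375 minutes
Duration 2: 90 minutes
Ratio = 375:90
GCD = 15
Simplified = 25:6
As a decimal: 25/6 ≈ 4.17

25:6 (4.17)


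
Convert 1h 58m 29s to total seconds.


7109 seconds

Hours: 1 × 3600 = 3600
Minutes: 58 × 60 = 3480
Seconds: 29
Total = 3600 + 3480 + 29 = 7109


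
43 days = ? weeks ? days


Weeks: 43 ÷ 7 = 6 remainder 1

6 weeks 1 days


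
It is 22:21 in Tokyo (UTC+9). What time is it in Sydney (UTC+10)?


Time difference = UTC+10 - UTC+9 = +1 hours
New hour = (22 + 1) mod 24
= 23 mod 24 = 23
Minutes unchanged → 23:21

23:21


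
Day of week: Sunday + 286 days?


Start: Sunday (index 6)
(6 + 286) mod 7
= 292 mod 7
= 5
Index 5 → Saturday

Saturday


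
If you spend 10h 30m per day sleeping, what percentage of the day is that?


Time: 630 minutes
Day: 1440 minutes
Percentage = (630/1440) × 100 ≈ 43.8%

43.8%


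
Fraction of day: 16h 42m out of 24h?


Total minutes: 16×60 + 42 = 1002
Day = 24×60 = 1440 minutes
Fraction = 1002/1440 ≈ 0.6958
As a percentage: 1002/1440 × 100 ≈ 69.58%

0.6958 (69.58%)


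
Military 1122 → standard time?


11:22 AM

Hour: 11
11 < 12 → AM


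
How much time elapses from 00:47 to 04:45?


End time in minutes: 4×60 + 45 = 285
Start time in minutes: 0×60 + 47 = 47
Difference = 285 - 47 = 238 minutes
= 3 hours 58 minutes

3h 58m


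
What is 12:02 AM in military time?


Input: 12:02 AM
12 AM → 00 (midnight)

00:02


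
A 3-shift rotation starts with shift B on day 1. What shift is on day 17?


Shifts: A, B, C
Start: B (index 1)
Day 17: (1 + 17 - 1) mod 3
= 17 mod 3
= 2
Index 2 → shift C

Shift C


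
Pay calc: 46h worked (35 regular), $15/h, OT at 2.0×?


$855.00

Regular: 35h × $15 = $525.00
Overtime: 46 - 35 = 11h
OT pay: 11h × $15 × 2.0 = $330.00
Total = $525.00 + $330.00 = $855.00


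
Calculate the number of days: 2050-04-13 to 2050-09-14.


From April 13, 2050 to September 14, 2050
Rest of April 2050: 30 - 13 = 17
Full months: May 31, June 30, July 31, August 31
Days into September 2050: 14
Total = 17 + 31 + 30 + 31 + 31 + 14 = 154 days

154 days


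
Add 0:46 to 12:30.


13:16

Start: 750 minutes from midnight
Add: 46 minutes
Total: 796 minutes
Hours: 796 ÷ 60 = 13 remainder 16


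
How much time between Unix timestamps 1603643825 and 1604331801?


687976 seconds (191.1 hours / 7.96 days)

Difference = 1604331801 - 1603643825 = 687976 seconds
In hours: 687976 / 3600 ≈ 191.1
In days: 687976 / 86400 ≈ 7.96


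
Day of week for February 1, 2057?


Thursday

Zeller's congruence:
q=1, m=14, k=56, j=20
h = (1 + ⌊13×15/5⌋ + 56 + ⌊56/4⌋ + ⌊20/4⌋ - 2×20) mod 7
= (1 + 39 + 56 + 14 + 5 - 40) mod 7
= 75 mod 7 = 5
h=5 → Thursday


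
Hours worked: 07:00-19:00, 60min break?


Total time = (19×60+0) - (7×60+0)
= 1140 - 420 = 720 min
Minus break: 720 - 60 = 660 min
= 11h 0m

11h 0m (660 minutes)


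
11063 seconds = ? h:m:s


3h 4m 23s

Hours: 11063 ÷ 3600 = 3 remainder 263
Minutes: 263 ÷ 60 = 4 remainder 23
Seconds: 23


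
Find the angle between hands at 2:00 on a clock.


60.0°

Hour hand = 2×30 + 0×0.5 = 60.0°
Minute hand = 0×6 = 0°
Difference = |60.0 - 0| = 60.0°


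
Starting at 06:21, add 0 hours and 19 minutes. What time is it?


06:40

Start: 381 minutes from midnight
Add: 19 minutes
Total: 400 minutes
Hours: 400 ÷ 60 = 6 remainder 40


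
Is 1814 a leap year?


No

Rules: divisible by 4 AND (not by 100 OR by 400)
1814 ÷ 4 = 453 remainder 2 → not divisible by 4
Not divisible by 4 → not a leap year


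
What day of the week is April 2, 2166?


Wednesday

Zeller's congruence:
q=2, m=4, k=66, j=21
h = (2 + ⌊13×5/5⌋ + 66 + ⌊66/4⌋ + ⌊21/4⌋ - 2×21) mod 7
= (2 + 13 + 66 + 16 + 5 - 42) mod 7
= 60 mod 7 = 4
h=4 → Wednesday


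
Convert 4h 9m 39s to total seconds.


Hours: 4 × 3600 = 14400
Minutes: 9 × 60 = 540
Seconds: 39
Total = 14400 + 540 + 39 = 14979

14979 seconds


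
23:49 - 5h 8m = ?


18:41

Start: 1429 minutes from midnight
Subtract: 308 minutes
Remaining: 1429 - 308 = 1121
Hours: 18, Minutes: 41


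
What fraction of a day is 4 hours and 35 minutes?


Total minutes: 4×60 + 35 = 275
Day = 24×60 = 1440 minutes
Fraction = 275/1440 ≈ 0.1910
As a percentage: 275/1440 × 100 ≈ 19.10%

0.1910 (19.10%)


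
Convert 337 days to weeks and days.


Weeks: 337 ÷ 7 = 48 remainder 1

48 weeks 1 days


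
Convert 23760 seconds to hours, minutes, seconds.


Hours: 23760 ÷ 3600 = 6 remainder 2160
Minutes: 2160 ÷ 60 = 36 remainder 0
Seconds: 0

6h 36m 0s


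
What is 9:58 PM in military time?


Input: 9:58 PM
PM: 9 + 12 = 21

21:58


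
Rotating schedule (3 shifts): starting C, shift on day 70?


Shifts: A, B, C
Start: C (index 2)
Day 70: (2 + 70 - 1) mod 3
= 71 mod 3
= 2
Index 2 → shift C

Shift C


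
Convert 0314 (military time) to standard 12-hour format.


Hour: 3
3 < 12 → AM

3:14 AM


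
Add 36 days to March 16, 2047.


April 21, 2047

Start: March 16, 2047
Add 36 days
March 16 → April 1: 31 - 16 + 1 = 16 days (36 - 16 = 20 left)
April 1 + 20 = April 21, 2047


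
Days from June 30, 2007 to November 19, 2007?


From June 30, 2007 to November 19, 2007
Rest of June 2007: 30 - 30 = 0
Full months: July 31, August 31, September 30, October 31
Days into November 2007: 19
Total = 0 + 31 + 31 + 30 + 31 + 19 = 142 days

142 days


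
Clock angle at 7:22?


Hour hand = 7×30 + 22×0.5 = 221.0°
Minute hand = 22×6 = 132°
Difference = |221.0 - 132| = 89.0°

89.0°


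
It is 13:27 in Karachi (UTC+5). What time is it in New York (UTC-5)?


03:27

Time difference = UTC-5 - UTC+5 = -10 hours
New hour = (13 -10) mod 24
= 3 mod 24 = 3
Minutes unchanged → 03:27


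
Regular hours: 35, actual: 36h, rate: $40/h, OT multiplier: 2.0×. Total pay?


$1480.00

Regular: 35h × $40 = $1400.00
Overtime: 36 - 35 = 1h
OT pay: 1h × $40 × 2.0 = $80.00
Total = $1400.00 + $80.00 = $1480.00


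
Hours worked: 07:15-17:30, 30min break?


Total time = (17×60+30) - (7×60+15)
= 1050 - 435 = 615 min
Minus break: 615 - 30 = 585 min
= 9h 45m

9h 45m (585 minutes)


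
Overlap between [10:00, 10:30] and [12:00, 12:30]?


0 minutes

Meeting A: 600-630 (in minutes from midnight)
Meeting B: 720-750
Overlap start = max(600, 720) = 720
Overlap end = min(630, 750) = 630
Overlap = max(0, 630 - 720) = 0 min


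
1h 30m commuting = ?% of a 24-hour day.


6.3%

Time: 90 minutes
Day: 1440 minutes
Percentage = (90/1440) × 100 ≈ 6.3%


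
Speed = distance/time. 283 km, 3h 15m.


Distance: 283 km
Time: 3h 15m = 195 min = 195/60 = 13/4 hours
Speed = 283 ÷ (13/4) = 283 × 4 / 13 = 1132/13 ≈ 87.1 km/h

87.1 km/h


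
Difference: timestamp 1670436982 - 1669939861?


497121 seconds (138.1 hours / 5.75 days)

Difference = 1670436982 - 1669939861 = 497121 seconds
In hours: 497121 / 3600 ≈ 138.1
In days: 497121 / 86400 ≈ 5.75


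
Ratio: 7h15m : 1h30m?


Duration 1: 435 minutes
Duration 2: 90 minutes
Ratio = 435:90
GCD = 15
Simplified = 29:6
As a decimal: 29/6 ≈ 4.83

29:6 (4.83)


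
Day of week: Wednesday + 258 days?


Tuesday

Start: Wednesday (index 2)
(2 + 258) mod 7
= 260 mod 7
= 1
Index 1 → Tuesday


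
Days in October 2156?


31 days

Month: October (month 10)
October has 31 days


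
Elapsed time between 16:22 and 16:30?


End time in minutes: 16×60 + 30 = 990
Start time in minutes: 16×60 + 22 = 982
Difference = 990 - 982 = 8 minutes
= 0 hours 8 minutes

0h 8m


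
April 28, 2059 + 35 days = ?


June 2, 2059

Start: April 28, 2059
Add 35 days
April 28 → May 1: 30 - 28 + 1 = 3 days (35 - 3 = 32 left)
May 1 → June 1: 31 - 1 + 1 = 31 days (32 - 31 = 1 left)
June 1 + 1 = June 2, 2059


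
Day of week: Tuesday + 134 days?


Wednesday

Start: Tuesday (index 1)
(1 + 134) mod 7
= 135 mod 7
= 2
Index 2 → Wednesday


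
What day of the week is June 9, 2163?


Zeller's congruence:
q=9, m=6, k=63, j=21
h = (9 + ⌊13×7/5⌋ + 63 + ⌊63/4⌋ + ⌊21/4⌋ - 2×21) mod 7
= (9 + 18 + 63 + 15 + 5 - 42) mod 7
= 68 mod 7 = 5
h=5 → Thursday

Thursday


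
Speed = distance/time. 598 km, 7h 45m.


Distance: 598 km
Time: 7h 45m = 465 min = 465/60 = 31/4 hours
Speed = 598 ÷ (31/4) = 598 × 4 / 31 = 2392/31 ≈ 77.2 km/h

77.2 km/h


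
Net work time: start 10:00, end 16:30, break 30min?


6h 0m (360 minutes)

Total time = (16×60+30) - (10×60+0)
= 990 - 600 = 390 min
Minus break: 390 - 30 = 360 min
= 6h 0m


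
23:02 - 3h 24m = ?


Start: 1382 minutes from midnight
Subtract: 204 minutes
Remaining: 1382 - 204 = 1178
Hours: 19, Minutes: 38

19:38


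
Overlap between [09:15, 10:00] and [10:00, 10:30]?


Meeting A: 555-600 (in minutes from midnight)
Meeting B: 600-630
Overlap start = max(555, 600) = 600
Overlap end = min(600, 630) = 600
Overlap = max(0, 600 - 600) = 0 min

0 minutes


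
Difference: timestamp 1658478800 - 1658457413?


Difference = 1658478800 - 1658457413 = 21387 seconds
In hours: 21387 / 3600 ≈ 5.9
In days: 21387 / 86400 ≈ 0.25

21387 seconds (5.9 hours / 0.25 days)


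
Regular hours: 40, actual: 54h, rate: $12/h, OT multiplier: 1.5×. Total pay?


Regular: 40h × $12 = $480.00
Overtime: 54 - 40 = 14h
OT pay: 14h × $12 × 1.5 = $252.00
Total = $480.00 + $252.00 = $732.00

$732.00


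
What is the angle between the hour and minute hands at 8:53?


Hour hand = 8×30 + 53×0.5 = 266.5°
Minute hand = 53×6 = 318°
Difference = |266.5 - 318| = 51.5°

51.5°


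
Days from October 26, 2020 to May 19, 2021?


205 days

From October 26, 2020 to May 19, 2021
Rest of October 2020: 31 - 26 = 5
Full months: November 30, December 31, January 31, February 2021 28, March 31, April 30
Days into May 2021: 19
Total = 5 + 30 + 31 + 31 + 28 + 31 + 30 + 19 = 205 days


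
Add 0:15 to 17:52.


Start: 1072 minutes from midnight
Add: 15 minutes
Total: 1087 minutes
Hours: 1087 ÷ 60 = 18 remainder 7

18:07


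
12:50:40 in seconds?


46240 seconds

Hours: 12 × 3600 = 43200
Minutes: 50 × 60 = 3000
Seconds: 40
Total = 43200 + 3000 + 40 = 46240


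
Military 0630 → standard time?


6:30 AM

Hour: 6
6 < 12 → AM


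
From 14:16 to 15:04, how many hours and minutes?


End time in minutes: 15×60 + 4 = 904
Start time in minutes: 14×60 + 16 = 856
Difference = 904 - 856 = 48 minutes
= 0 hours 48 minutes

0h 48m


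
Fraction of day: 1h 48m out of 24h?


Total minutes: 1×60 + 48 = 108
Day = 24×60 = 1440 minutes
Fraction = 108/1440 = 0.0750
As a percentage: 108/1440 × 100 = 7.50%

0.0750 (7.50%)


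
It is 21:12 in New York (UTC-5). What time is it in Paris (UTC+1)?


03:12 (next day)

Time difference = UTC+1 - UTC-5 = +6 hours
New hour = (21 + 6) mod 24
= 27 mod 24 = 3
Minutes unchanged → 03:12; 27 ≥ 24 → next day


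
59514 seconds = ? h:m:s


16h 31m 54s

Hours: 59514 ÷ 3600 = 16 remainder 1914
Minutes: 1914 ÷ 60 = 31 remainder 54
Seconds: 54


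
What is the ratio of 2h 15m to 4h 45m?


9:19 (0.47)

Duration 1: 135 minutes
Duration 2: 285 minutes
Ratio = 135:285
GCD = 15
Simplified = 9:19
As a decimal: 9/19 ≈ 0.47


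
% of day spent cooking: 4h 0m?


Time: 240 minutes
Day: 1440 minutes
Percentage = (240/1440) × 100 ≈ 16.7%

16.7%


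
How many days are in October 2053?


31 days

Month: October (month 10)
October has 31 days


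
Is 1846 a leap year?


Rules: divisible by 4 AND (not by 100 OR by 400)
1846 ÷ 4 = 461 remainder 2 → not divisible by 4
Not divisible by 4 → not a leap year

No


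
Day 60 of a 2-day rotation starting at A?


Shifts: A, B
Start: A (index 0)
Day 60: (0 + 60 - 1) mod 2
= 59 mod 2
= 1
Index 1 → shift B

Shift B


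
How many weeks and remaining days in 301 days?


43 weeks 0 days

Weeks: 301 ÷ 7 = 43 remainder 0


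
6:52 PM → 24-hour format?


Input: 6:52 PM
PM: 6 + 12 = 18

18:52


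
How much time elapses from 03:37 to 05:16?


1h 39m

End time in minutes: 5×60 + 16 = 316
Start time in minutes: 3×60 + 37 = 217
Difference = 316 - 217 = 99 minutes
= 1 hours 39 minutes


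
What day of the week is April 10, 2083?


Saturday

Zeller's congruence:
q=10, m=4, k=83, j=20
h = (10 + ⌊13×5/5⌋ + 83 + ⌊83/4⌋ + ⌊20/4⌋ - 2×20) mod 7
= (10 + 13 + 83 + 20 + 5 - 40) mod 7
= 91 mod 7 = 0
h=0 → Saturday


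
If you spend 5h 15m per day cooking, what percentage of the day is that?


21.9%

Time: 315 minutes
Day: 1440 minutes
Percentage = (315/1440) × 100 ≈ 21.9%


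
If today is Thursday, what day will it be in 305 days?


Monday

Start: Thursday (index 3)
(3 + 305) mod 7
= 308 mod 7
= 0
Index 0 → Monday


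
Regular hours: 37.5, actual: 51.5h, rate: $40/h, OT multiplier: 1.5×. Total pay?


$2340.00

Regular: 37.5h × $40 = $1500.00
Overtime: 51.5 - 37.5 = 14.0h
OT pay: 14.0h × $40 × 1.5 = $840.00
Total = $1500.00 + $840.00 = $2340.00


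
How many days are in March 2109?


31 days

Month: March (month 3)
March has 31 days


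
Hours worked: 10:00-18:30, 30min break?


8h 0m (480 minutes)

Total time = (18×60+30) - (10×60+0)
= 1110 - 600 = 510 min
Minus break: 510 - 30 = 480 min
= 8h 0m


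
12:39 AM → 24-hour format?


Input: 12:39 AM
12 AM → 00 (midnight)

00:39


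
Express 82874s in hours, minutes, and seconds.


23h 1m 14s

Hours: 82874 ÷ 3600 = 23 remainder 74
Minutes: 74 ÷ 60 = 1 remainder 14
Seconds: 14


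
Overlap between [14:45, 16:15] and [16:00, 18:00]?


Meeting A: 885-975 (in minutes from midnight)
Meeting B: 960-1080
Overlap start = max(885, 960) = 960
Overlap end = min(975, 1080) = 975
Overlap = max(0, 975 - 960) = 15 min

15 minutes


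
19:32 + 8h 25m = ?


Start: 1172 minutes from midnight
Add: 505 minutes
Total: 1677 minutes
Hours: 1677 ÷ 60 = 27 remainder 57
27 ≥ 24 → 27 - 24 = 3 (next day)

03:57 (next day)


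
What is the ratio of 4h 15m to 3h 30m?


Duration 1: 255 minutes
Duration 2: 210 minutes
Ratio = 255:210
GCD = 15
Simplified = 17:14
As a decimal: 17/14 ≈ 1.21

17:14 (1.21)


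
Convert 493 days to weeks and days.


Weeks: 493 ÷ 7 = 70 remainder 3

70 weeks 3 days


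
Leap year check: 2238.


No

Rules: divisible by 4 AND (not by 100 OR by 400)
2238 ÷ 4 = 559 remainder 2 → not divisible by 4
Not divisible by 4 → not a leap year


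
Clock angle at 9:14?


167.0°

Hour hand = 9×30 + 14×0.5 = 277.0°
Minute hand = 14×6 = 84°
Difference = |277.0 - 84| = 193.0°
Since > 180°: 360 - 193.0 = 167.0°


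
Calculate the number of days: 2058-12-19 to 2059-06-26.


From December 19, 2058 to June 26, 2059
Rest of December 2058: 31 - 19 = 12
Full months: January 31, February 2059 28, March 31, April 30, May 31
Days into June 2059: 26
Total = 12 + 31 + 28 + 31 + 30 + 31 + 26 = 189 days

189 days


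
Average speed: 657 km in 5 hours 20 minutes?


123.2 km/h

Distance: 657 km
Time: 5h 20m = 320 min = 320/60 = 16/3 hours
Speed = 657 ÷ (16/3) = 657 × 3 / 16 = 1971/16 ≈ 123.2 km/h


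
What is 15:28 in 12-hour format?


Hour: 15
15 - 12 = 3 → PM

3:28 PM


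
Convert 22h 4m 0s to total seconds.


79440 seconds

Hours: 22 × 3600 = 79200
Minutes: 4 × 60 = 240
Seconds: 0
Total = 79200 + 240 + 0 = 79440


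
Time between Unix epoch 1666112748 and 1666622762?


Difference = 1666622762 - 1666112748 = 510014 seconds
In hours: 510014 / 3600 ≈ 141.7
In days: 510014 / 86400 ≈ 5.90

510014 seconds (141.7 hours / 5.90 days)


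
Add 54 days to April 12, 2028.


June 5, 2028

Start: April 12, 2028
Add 54 days
April 12 → May 1: 30 - 12 + 1 = 19 days (54 - 19 = 35 left)
May 1 → June 1: 31 - 1 + 1 = 31 days (35 - 31 = 4 left)
June 1 + 4 = June 5, 2028


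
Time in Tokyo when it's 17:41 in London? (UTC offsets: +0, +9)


02:41 (next day)

Time difference = UTC+9 - UTC+0 = +9 hours
New hour = (17 + 9) mod 24
= 26 mod 24 = 2
Minutes unchanged → 02:41; 26 ≥ 24 → next day


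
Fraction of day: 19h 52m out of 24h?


Total minutes: 19×60 + 52 = 1192
Day = 24×60 = 1440 minutes
Fraction = 1192/1440 ≈ 0.8278
As a percentage: 1192/1440 × 100 ≈ 82.78%

0.8278 (82.78%)


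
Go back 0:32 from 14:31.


Start: 871 minutes from midnight
Subtract: 32 minutes
Remaining: 871 - 32 = 839
Hours: 13, Minutes: 59

13:59


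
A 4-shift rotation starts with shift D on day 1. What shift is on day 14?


Shifts: A, B, C, D
Start: D (index 3)
Day 14: (3 + 14 - 1) mod 4
= 16 mod 4
= 0
Index 0 → shift A

Shift A


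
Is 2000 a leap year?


Rules: divisible by 4 AND (not by 100 OR by 400)
2000 ÷ 4 = 500 exactly → divisible by 4
2000 ÷ 100 = 20 exactly → divisible by 100
2000 ÷ 400 = 5 exactly → divisible by 400
Divisible by 400 → leap year

Yes


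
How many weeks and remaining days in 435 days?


62 weeks 1 days

Weeks: 435 ÷ 7 = 62 remainder 1


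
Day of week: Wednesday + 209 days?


Start: Wednesday (index 2)
(2 + 209) mod 7
= 211 mod 7
= 1
Index 1 → Tuesday

Tuesday


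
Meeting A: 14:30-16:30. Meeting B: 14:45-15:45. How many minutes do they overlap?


Meeting A: 870-990 (in minutes from midnight)
Meeting B: 885-945
Overlap start = max(870, 885) = 885
Overlap end = min(990, 945) = 945
Overlap = max(0, 945 - 885) = 60 min

60 minutes


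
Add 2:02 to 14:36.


16:38

Start: 876 minutes from midnight
Add: 122 minutes
Total: 998 minutes
Hours: 998 ÷ 60 = 16 remainder 38


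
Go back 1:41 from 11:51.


10:10

Start: 711 minutes from midnight
Subtract: 101 minutes
Remaining: 711 - 101 = 610
Hours: 10, Minutes: 10


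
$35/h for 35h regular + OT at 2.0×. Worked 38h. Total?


$1435.00

Regular: 35h × $35 = $1225.00
Overtime: 38 - 35 = 3h
OT pay: 3h × $35 × 2.0 = $210.00
Total = $1225.00 + $210.00 = $1435.00


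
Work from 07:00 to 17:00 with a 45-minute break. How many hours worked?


9h 15m (555 minutes)

Total time = (17×60+0) - (7×60+0)
= 1020 - 420 = 600 min
Minus break: 600 - 45 = 555 min
= 9h 15m


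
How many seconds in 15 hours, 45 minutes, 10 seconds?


Hours: 15 × 3600 = 54000
Minutes: 45 × 60 = 2700
Seconds: 10
Total = 54000 + 2700 + 10 = 56710

56710 seconds


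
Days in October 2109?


31 days

Month: October (month 10)
October has 31 days


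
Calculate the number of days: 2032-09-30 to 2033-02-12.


135 days

From September 30, 2032 to February 12, 2033
Rest of September 2032: 30 - 30 = 0
Full months: October 31, November 30, December 31, January 31
Days into February 2033: 12
Total = 0 + 31 + 30 + 31 + 31 + 12 = 135 days


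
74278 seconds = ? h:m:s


20h 37m 58s

Hours: 74278 ÷ 3600 = 20 remainder 2278
Minutes: 2278 ÷ 60 = 37 remainder 58
Seconds: 58


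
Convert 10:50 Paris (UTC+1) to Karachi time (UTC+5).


Time difference = UTC+5 - UTC+1 = +4 hours
New hour = (10 + 4) mod 24
= 14 mod 24 = 14
Minutes unchanged → 14:50

14:50


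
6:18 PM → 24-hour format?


18:18

Input: 6:18 PM
PM: 6 + 12 = 18


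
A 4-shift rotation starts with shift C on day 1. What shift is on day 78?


Shifts: A, B, C, D
Start: C (index 2)
Day 78: (2 + 78 - 1) mod 4
= 79 mod 4
= 3
Index 3 → shift D

Shift D


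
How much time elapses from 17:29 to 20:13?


2h 44m

End time in minutes: 20×60 + 13 = 1213
Start time in minutes: 17×60 + 29 = 1049
Difference = 1213 - 1049 = 164 minutes
= 2 hours 44 minutes


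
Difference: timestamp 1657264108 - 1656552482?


711626 seconds (197.7 hours / 8.24 days)

Difference = 1657264108 - 1656552482 = 711626 seconds
In hours: 711626 / 3600 ≈ 197.7
In days: 711626 / 86400 ≈ 8.24


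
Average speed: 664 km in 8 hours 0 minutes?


83.0 km/h

Distance: 664 km
Time: 8 hours
Speed = 664 / 8 = 83.0 km/h


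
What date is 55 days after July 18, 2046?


September 11, 2046

Start: July 18, 2046
Add 55 days
July 18 → August 1: 31 - 18 + 1 = 14 days (55 - 14 = 41 left)
August 1 → September 1: 31 - 1 + 1 = 31 days (41 - 31 = 10 left)
September 1 + 10 = September 11, 2046


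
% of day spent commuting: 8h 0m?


Time: 480 minutes
Day: 1440 minutes
Percentage = (480/1440) × 100 ≈ 33.3%

33.3%


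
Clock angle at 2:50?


Hour hand = 2×30 + 50×0.5 = 85.0°
Minute hand = 50×6 = 300°
Difference = |85.0 - 300| = 215.0°
Since > 180°: 360 - 215.0 = 145.0°

145.0°


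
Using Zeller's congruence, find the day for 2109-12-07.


Saturday

Zeller's congruence:
q=7, m=12, k=9, j=21
h = (7 + ⌊13×13/5⌋ + 9 + ⌊9/4⌋ + ⌊21/4⌋ - 2×21) mod 7
= (7 + 33 + 9 + 2 + 5 - 42) mod 7
= 14 mod 7 = 0
h=0 → Saturday


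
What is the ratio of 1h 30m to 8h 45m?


Duration 1: 90 minutes
Duration 2: 525 minutes
Ratio = 90:525
GCD = 15
Simplified = 6:35
As a decimal: 6/35 ≈ 0.17

6:35 (0.17)


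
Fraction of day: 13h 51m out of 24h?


Total minutes: 13×60 + 51 = 831
Day = 24×60 = 1440 minutes
Fraction = 831/1440 ≈ 0.5771
As a percentage: 831/1440 × 100 ≈ 57.71%

0.5771 (57.71%)


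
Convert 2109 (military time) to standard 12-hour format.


Hour: 21
21 - 12 = 9 → PM

9:09 PM


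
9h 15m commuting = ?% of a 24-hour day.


38.5%

Time: 555 minutes
Day: 1440 minutes
Percentage = (555/1440) × 100 ≈ 38.5%


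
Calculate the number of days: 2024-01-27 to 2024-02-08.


From January 27, 2024 to February 8, 2024
Rest of January 2024: 31 - 27 = 4
Days into February 2024: 8
Total = 4 + 8 = 12 days

12 days


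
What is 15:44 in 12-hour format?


3:44 PM

Hour: 15
15 - 12 = 3 → PM


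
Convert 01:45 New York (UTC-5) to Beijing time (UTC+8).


Time difference = UTC+8 - UTC-5 = +13 hours
New hour = (1 + 13) mod 24
= 14 mod 24 = 14
Minutes unchanged → 14:45

14:45


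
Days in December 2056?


Month: December (month 12)
December has 31 days

31 days


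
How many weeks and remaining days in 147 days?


Weeks: 147 ÷ 7 = 21 remainder 0

21 weeks 0 days


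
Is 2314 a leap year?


No

Rules: divisible by 4 AND (not by 100 OR by 400)
2314 ÷ 4 = 578 remainder 2 → not divisible by 4
Not divisible by 4 → not a leap year


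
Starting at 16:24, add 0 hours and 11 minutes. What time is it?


16:35

Start: 984 minutes from midnight
Add: 11 minutes
Total: 995 minutes
Hours: 995 ÷ 60 = 16 remainder 35


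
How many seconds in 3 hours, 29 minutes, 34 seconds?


Hours: 3 × 3600 = 10800
Minutes: 29 × 60 = 1740
Seconds: 34
Total = 10800 + 1740 + 34 = 12574

12574 seconds


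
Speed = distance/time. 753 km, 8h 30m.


Distance: 753 km
Time: 8h 30m = 510 min = 510/60 = 17/2 hours
Speed = 753 ÷ (17/2) = 753 × 2 / 17 = 1506/17 ≈ 88.6 km/h

88.6 km/h


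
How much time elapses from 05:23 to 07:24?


End time in minutes: 7×60 + 24 = 444
Start time in minutes: 5×60 + 23 = 323
Difference = 444 - 323 = 121 minutes
= 2 hours 1 minutes

2h 1m


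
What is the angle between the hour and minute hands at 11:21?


145.5°

Hour hand = 11×30 + 21×0.5 = 340.5°
Minute hand = 21×6 = 126°
Difference = |340.5 - 126| = 214.5°
Since > 180°: 360 - 214.5 = 145.5°


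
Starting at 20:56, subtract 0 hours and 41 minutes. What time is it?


20:15

Start: 1256 minutes from midnight
Subtract: 41 minutes
Remaining: 1256 - 41 = 1215
Hours: 20, Minutes: 15


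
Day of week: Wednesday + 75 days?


Start: Wednesday (index 2)
(2 + 75) mod 7
= 77 mod 7
= 0
Index 0 → Monday

Monday


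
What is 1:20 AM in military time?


Input: 1:20 AM
AM hour stays: 1

01:20


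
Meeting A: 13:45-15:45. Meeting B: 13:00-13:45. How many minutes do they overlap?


Meeting A: 825-945 (in minutes from midnight)
Meeting B: 780-825
Overlap start = max(825, 780) = 825
Overlap end = min(945, 825) = 825
Overlap = max(0, 825 - 825) = 0 min

0 minutes


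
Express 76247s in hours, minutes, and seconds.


Hours: 76247 ÷ 3600 = 21 remainder 647
Minutes: 647 ÷ 60 = 10 remainder 47
Seconds: 47

21h 10m 47s


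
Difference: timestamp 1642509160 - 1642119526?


389634 seconds (108.2 hours / 4.51 days)

Difference = 1642509160 - 1642119526 = 389634 seconds
In hours: 389634 / 3600 ≈ 108.2
In days: 389634 / 86400 ≈ 4.51


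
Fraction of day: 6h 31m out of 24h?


Total minutes: 6×60 + 31 = 391
Day = 24×60 = 1440 minutes
Fraction = 391/1440 ≈ 0.2715
As a percentage: 391/1440 × 100 ≈ 27.15%

0.2715 (27.15%)


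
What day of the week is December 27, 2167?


Sunday

Zeller's congruence:
q=27, m=12, k=67, j=21
h = (27 + ⌊13×13/5⌋ + 67 + ⌊67/4⌋ + ⌊21/4⌋ - 2×21) mod 7
= (27 + 33 + 67 + 16 + 5 - 42) mod 7
= 106 mod 7 = 1
h=1 → Sunday


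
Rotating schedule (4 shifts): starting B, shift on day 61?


Shifts: A, B, C, D
Start: B (index 1)
Day 61: (1 + 61 - 1) mod 4
= 61 mod 4
= 1
Index 1 → shift B

Shift B


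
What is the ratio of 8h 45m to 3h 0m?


Duration 1: 525 minutes
Duration 2: 180 minutes
Ratio = 525:180
GCD = 15
Simplified = 35:12
As a decimal: 35/12 ≈ 2.92

35:12 (2.92)


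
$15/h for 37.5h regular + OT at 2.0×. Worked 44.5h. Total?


Regular: 37.5h × $15 = $562.50
Overtime: 44.5 - 37.5 = 7.0h
OT pay: 7.0h × $15 × 2.0 = $210.00
Total = $562.50 + $210.00 = $772.50

$772.50


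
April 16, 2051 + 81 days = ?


July 6, 2051

Start: April 16, 2051
Add 81 days
April 16 → May 1: 30 - 16 + 1 = 15 days (81 - 15 = 66 left)
May 1 → June 1: 31 - 1 + 1 = 31 days (66 - 31 = 35 left)
June 1 → July 1: 30 - 1 + 1 = 30 days (35 - 30 = 5 left)
July 1 + 5 = July 6, 2051


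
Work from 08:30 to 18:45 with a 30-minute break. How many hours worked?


9h 45m (585 minutes)

Total time = (18×60+45) - (8×60+30)
= 1125 - 510 = 615 min
Minus break: 615 - 30 = 585 min
= 9h 45m


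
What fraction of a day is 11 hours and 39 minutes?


0.4854 (48.54%)

Total minutes: 11×60 + 39 = 699
Day = 24×60 = 1440 minutes
Fraction = 699/1440 ≈ 0.4854
As a percentage: 699/1440 × 100 ≈ 48.54%


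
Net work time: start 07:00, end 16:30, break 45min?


Total time = (16×60+30) - (7×60+0)
= 990 - 420 = 570 min
Minus break: 570 - 45 = 525 min
= 8h 45m

8h 45m (525 minutes)


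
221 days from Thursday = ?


Start: Thursday (index 3)
(3 + 221) mod 7
= 224 mod 7
= 0
Index 0 → Monday

Monday


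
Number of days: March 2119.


31 days

Month: March (month 3)
March has 31 days


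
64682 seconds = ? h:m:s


Hours: 64682 ÷ 3600 = 17 remainder 3482
Minutes: 3482 ÷ 60 = 58 remainder 2
Seconds: 2

17h 58m 2s


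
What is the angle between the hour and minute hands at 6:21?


64.5°

Hour hand = 6×30 + 21×0.5 = 190.5°
Minute hand = 21×6 = 126°
Difference = |190.5 - 126| = 64.5°


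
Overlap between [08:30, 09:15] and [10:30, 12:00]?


Meeting A: 510-555 (in minutes from midnight)
Meeting B: 630-720
Overlap start = max(510, 630) = 630
Overlap end = min(555, 720) = 555
Overlap = max(0, 555 - 630) = 0 min

0 minutes


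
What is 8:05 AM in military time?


08:05

Input: 8:05 AM
AM hour stays: 8


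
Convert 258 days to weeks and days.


Weeks: 258 ÷ 7 = 36 remainder 6

36 weeks 6 days
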